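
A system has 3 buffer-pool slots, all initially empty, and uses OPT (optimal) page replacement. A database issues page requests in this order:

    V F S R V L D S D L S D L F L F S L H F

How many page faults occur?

8

V → fault, frames (V)
F → fault, frames (V F)
S → fault, frames (V F S)
R → fault, evict F, frames (V S R)
V → hit
L → fault, evict R, frames (V S L)
D → fault, evict V, frames (S L D)
S → hit
D → hit
L → hit
S → hit
D → hit
L → hit
F → fault, evict D, frames (S L F)
L → hit
F → hit
S → hit
L → hit
H → fault, evict L, frames (S F H)
F → hit
Page faults: 8.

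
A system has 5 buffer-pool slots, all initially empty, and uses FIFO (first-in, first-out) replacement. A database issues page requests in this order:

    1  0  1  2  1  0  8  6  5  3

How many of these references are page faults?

1 -> miss, frames [1]
0 -> miss, frames [1, 0]
1 -> hit
2 -> miss, frames [1, 0, 2]
1 -> hit
0 -> hit
8 -> miss, frames [1, 0, 2, 8]
6 -> miss, frames [1, 0, 2, 8, 6]
5 -> miss, evict 1, frames [0, 2, 8, 6, 5]
3 -> miss, evict 0, frames [2, 8, 6, 5, 3]
Page faults: 7.

7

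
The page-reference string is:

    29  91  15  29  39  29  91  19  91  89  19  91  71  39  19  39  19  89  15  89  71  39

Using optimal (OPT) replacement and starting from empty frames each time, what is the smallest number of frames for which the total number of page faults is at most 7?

f=1: 22 faults
f=2: 14 faults
f=3: 10 faults
f=4: 8 faults
f=5: 7 faults
f=6: 7 faults
f=7: 7 faults
Smallest f with faults ≤ 7 is 5.

5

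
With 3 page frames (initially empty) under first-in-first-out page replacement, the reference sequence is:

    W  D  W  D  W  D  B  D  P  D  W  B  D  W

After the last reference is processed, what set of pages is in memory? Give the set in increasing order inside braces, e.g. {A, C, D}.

W -> fault, frames {W}
D -> fault, frames {W,D}
W -> hit
D -> hit
W -> hit
D -> hit
B -> fault, frames {W,D,B}
D -> hit
P -> fault, evict W, frames {D,B,P}
D -> hit
W -> fault, evict D, frames {B,P,W}
B -> hit
D -> fault, evict B, frames {P,W,D}
W -> hit

{D, P, W}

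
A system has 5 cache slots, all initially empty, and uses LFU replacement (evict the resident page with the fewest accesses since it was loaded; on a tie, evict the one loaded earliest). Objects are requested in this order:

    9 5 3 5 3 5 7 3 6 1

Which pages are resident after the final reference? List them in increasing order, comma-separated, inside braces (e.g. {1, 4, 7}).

9: fault, frames [9]
5: fault, frames [9, 5]
3: fault, frames [9, 5, 3]
5: hit
3: hit
5: hit
7: fault, frames [9, 5, 3, 7]
3: hit
6: fault, frames [9, 5, 3, 7, 6]
1: fault, evict 9, frames [5, 3, 7, 6, 1]

{1, 3, 5, 6, 7}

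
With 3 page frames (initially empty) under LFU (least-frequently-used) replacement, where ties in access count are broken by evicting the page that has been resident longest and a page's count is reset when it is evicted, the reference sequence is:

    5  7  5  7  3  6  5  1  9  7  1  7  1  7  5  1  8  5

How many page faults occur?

8

5: miss, frames [5]
7: miss, frames [5, 7]
5: hit
7: hit
3: miss, frames [5, 7, 3]
6: miss, evict 3, frames [5, 7, 6]
5: hit
1: miss, evict 6, frames [5, 7, 1]
9: miss, evict 1, frames [5, 7, 9]
7: hit
1: miss, evict 9, frames [5, 7, 1]
7: hit
1: hit
7: hit
5: hit
1: hit
8: miss, evict 1, frames [5, 7, 8]
5: hit
Page faults: 8.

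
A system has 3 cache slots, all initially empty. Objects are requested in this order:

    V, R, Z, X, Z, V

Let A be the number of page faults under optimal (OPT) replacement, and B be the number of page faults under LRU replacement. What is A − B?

-1

Under OPT: F F F F . . → 4 faults.
Under LRU: F F F F . F → 5 faults.
A − B = 4 − 5 = -1.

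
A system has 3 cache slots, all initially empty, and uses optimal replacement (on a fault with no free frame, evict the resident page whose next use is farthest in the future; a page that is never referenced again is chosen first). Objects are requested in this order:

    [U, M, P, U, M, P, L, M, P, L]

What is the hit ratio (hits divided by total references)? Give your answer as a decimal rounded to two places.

0.60

U → miss, frames (U)
M → miss, frames (U M)
P → miss, frames (U M P)
U → hit
M → hit
P → hit
L → miss, evict U, frames (M P L)
M → hit
P → hit
L → hit
Hits: 6 of 10 references → 6/10 = 0.6000.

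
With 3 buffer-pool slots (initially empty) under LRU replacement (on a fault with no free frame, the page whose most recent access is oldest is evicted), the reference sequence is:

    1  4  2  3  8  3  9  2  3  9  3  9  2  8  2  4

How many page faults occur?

1 -> fault, frames {1}
4 -> fault, frames {1,4}
2 -> fault, frames {1,4,2}
3 -> fault, evict 1, frames {4,2,3}
8 -> fault, evict 4, frames {2,3,8}
3 -> hit
9 -> fault, evict 2, frames {8,3,9}
2 -> fault, evict 8, frames {3,9,2}
3 -> hit
9 -> hit
3 -> hit
9 -> hit
2 -> hit
8 -> fault, evict 3, frames {9,2,8}
2 -> hit
4 -> fault, evict 9, frames {8,2,4}
Page faults: 9.

9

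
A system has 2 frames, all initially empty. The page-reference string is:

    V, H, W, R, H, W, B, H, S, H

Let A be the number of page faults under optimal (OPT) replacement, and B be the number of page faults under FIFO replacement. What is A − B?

Under OPT: F F F F . F F . F . → 7 faults.
Under FIFO: F F F F F F F F F . → 9 faults.
A − B = 7 − 9 = -2.

-2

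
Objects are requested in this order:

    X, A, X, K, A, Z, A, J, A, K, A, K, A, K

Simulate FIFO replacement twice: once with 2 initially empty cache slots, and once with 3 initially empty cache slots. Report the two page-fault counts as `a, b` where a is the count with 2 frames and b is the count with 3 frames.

8, 7

2 frames: F F . F . F F F . F F . . . → 8 faults.
3 frames: F F . F . F . F F F . . . . → 7 faults.
7 < 8: adding a frame reduced faults, as is typical.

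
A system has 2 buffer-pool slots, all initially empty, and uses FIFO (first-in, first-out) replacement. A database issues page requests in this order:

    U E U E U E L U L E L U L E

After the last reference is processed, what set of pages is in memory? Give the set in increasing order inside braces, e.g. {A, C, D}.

U -> fault, frames (U)
E -> fault, frames (U E)
U -> hit
E -> hit
U -> hit
E -> hit
L -> fault, evict U, frames (E L)
U -> fault, evict E, frames (L U)
L -> hit
E -> fault, evict L, frames (U E)
L -> fault, evict U, frames (E L)
U -> fault, evict E, frames (L U)
L -> hit
E -> fault, evict L, frames (U E)

{E, U}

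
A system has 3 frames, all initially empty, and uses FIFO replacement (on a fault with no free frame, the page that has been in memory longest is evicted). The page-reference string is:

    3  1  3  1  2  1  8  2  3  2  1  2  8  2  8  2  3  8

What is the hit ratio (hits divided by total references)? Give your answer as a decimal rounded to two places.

3 -> miss, frames (3)
1 -> miss, frames (3 1)
3 -> hit
1 -> hit
2 -> miss, frames (3 1 2)
1 -> hit
8 -> miss, evict 3, frames (1 2 8)
2 -> hit
3 -> miss, evict 1, frames (2 8 3)
2 -> hit
1 -> miss, evict 2, frames (8 3 1)
2 -> miss, evict 8, frames (3 1 2)
8 -> miss, evict 3, frames (1 2 8)
2 -> hit
8 -> hit
2 -> hit
3 -> miss, evict 1, frames (2 8 3)
8 -> hit
Hits: 9 of 18 references → 9/18 = 0.5000.

0.50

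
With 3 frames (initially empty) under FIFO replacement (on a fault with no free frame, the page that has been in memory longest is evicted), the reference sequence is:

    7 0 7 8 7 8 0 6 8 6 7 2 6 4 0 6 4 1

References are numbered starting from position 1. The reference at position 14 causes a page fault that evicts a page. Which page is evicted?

6

pos 1: 7 -> miss, frames (7)
pos 2: 0 -> miss, frames (7 0)
pos 3: 7 -> hit
pos 4: 8 -> miss, frames (7 0 8)
pos 5: 7 -> hit
pos 6: 8 -> hit
pos 7: 0 -> hit
pos 8: 6 -> miss, evict 7, frames (0 8 6)
pos 9: 8 -> hit
pos 10: 6 -> hit
pos 11: 7 -> miss, evict 0, frames (8 6 7)
pos 12: 2 -> miss, evict 8, frames (6 7 2)
pos 13: 6 -> hit
pos 14: 4 -> miss, evict 6, frames (7 2 4)
At position 14, page 6 is evicted.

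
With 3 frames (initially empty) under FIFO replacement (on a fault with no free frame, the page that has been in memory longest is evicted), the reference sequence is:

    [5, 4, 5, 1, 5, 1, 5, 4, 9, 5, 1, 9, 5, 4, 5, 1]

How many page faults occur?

7

5: fault, frames [5]
4: fault, frames [5, 4]
5: hit
1: fault, frames [5, 4, 1]
5: hit
1: hit
5: hit
4: hit
9: fault, evict 5, frames [4, 1, 9]
5: fault, evict 4, frames [1, 9, 5]
1: hit
9: hit
5: hit
4: fault, evict 1, frames [9, 5, 4]
5: hit
1: fault, evict 9, frames [5, 4, 1]
Page faults: 7.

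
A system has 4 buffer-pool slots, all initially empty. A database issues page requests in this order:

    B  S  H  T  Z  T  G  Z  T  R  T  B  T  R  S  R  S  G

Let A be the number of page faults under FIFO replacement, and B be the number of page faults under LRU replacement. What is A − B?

1

Under FIFO: F F F F F . F . . F . F F . F . . F → 11 faults.
Under LRU: F F F F F . F . . F . F . . F . . F → 10 faults.
A − B = 11 − 10 = 1.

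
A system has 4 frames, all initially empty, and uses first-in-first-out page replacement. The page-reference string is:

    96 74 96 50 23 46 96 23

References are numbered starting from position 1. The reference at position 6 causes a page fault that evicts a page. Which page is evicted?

pos 1: 96: miss, frames (96)
pos 2: 74: miss, frames (96 74)
pos 3: 96: hit
pos 4: 50: miss, frames (96 74 50)
pos 5: 23: miss, frames (96 74 50 23)
pos 6: 46: miss, evict 96, frames (74 50 23 46)
At position 6, page 96 is evicted.

96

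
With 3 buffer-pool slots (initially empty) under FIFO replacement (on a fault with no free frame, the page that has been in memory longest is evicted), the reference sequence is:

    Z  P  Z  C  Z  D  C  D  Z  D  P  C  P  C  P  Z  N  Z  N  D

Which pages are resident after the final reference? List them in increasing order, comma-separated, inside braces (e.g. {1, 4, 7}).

Z → miss, frames [Z]
P → miss, frames [Z, P]
Z → hit
C → miss, frames [Z, P, C]
Z → hit
D → miss, evict Z, frames [P, C, D]
C → hit
D → hit
Z → miss, evict P, frames [C, D, Z]
D → hit
P → miss, evict C, frames [D, Z, P]
C → miss, evict D, frames [Z, P, C]
P → hit
C → hit
P → hit
Z → hit
N → miss, evict Z, frames [P, C, N]
Z → miss, evict P, frames [C, N, Z]
N → hit
D → miss, evict C, frames [N, Z, D]

{D, N, Z}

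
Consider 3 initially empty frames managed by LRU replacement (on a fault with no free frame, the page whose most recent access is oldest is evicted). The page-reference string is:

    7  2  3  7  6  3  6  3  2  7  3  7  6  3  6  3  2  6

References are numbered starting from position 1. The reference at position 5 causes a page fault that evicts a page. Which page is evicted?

pos 1: 7: miss, frames (7)
pos 2: 2: miss, frames (7 2)
pos 3: 3: miss, frames (7 2 3)
pos 4: 7: hit
pos 5: 6: miss, evict 2, frames (3 7 6)
At position 5, page 2 is evicted.

2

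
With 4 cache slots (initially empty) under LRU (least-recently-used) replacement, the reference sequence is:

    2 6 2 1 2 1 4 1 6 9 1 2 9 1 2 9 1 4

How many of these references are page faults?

7

2 -> miss, frames [2]
6 -> miss, frames [2, 6]
2 -> hit
1 -> miss, frames [6, 2, 1]
2 -> hit
1 -> hit
4 -> miss, frames [6, 2, 1, 4]
1 -> hit
6 -> hit
9 -> miss, evict 2, frames [4, 1, 6, 9]
1 -> hit
2 -> miss, evict 4, frames [6, 9, 1, 2]
9 -> hit
1 -> hit
2 -> hit
9 -> hit
1 -> hit
4 -> miss, evict 6, frames [2, 9, 1, 4]
Page faults: 7.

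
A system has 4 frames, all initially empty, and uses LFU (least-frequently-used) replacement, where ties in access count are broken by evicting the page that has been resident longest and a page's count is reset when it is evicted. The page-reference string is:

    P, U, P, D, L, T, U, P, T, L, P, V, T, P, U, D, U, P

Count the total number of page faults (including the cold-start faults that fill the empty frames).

P → fault, frames [P]
U → fault, frames [P, U]
P → hit
D → fault, frames [P, U, D]
L → fault, frames [P, U, D, L]
T → fault, evict U, frames [P, D, L, T]
U → fault, evict D, frames [P, L, T, U]
P → hit
T → hit
L → hit
P → hit
V → fault, evict U, frames [P, L, T, V]
T → hit
P → hit
U → fault, evict V, frames [P, L, T, U]
D → fault, evict U, frames [P, L, T, D]
U → fault, evict D, frames [P, L, T, U]
P → hit
Page faults: 10.

10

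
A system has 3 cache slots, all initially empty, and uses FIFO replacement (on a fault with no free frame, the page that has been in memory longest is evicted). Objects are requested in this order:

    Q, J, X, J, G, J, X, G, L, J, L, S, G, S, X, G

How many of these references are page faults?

9

Q: fault, frames (Q)
J: fault, frames (Q J)
X: fault, frames (Q J X)
J: hit
G: fault, evict Q, frames (J X G)
J: hit
X: hit
G: hit
L: fault, evict J, frames (X G L)
J: fault, evict X, frames (G L J)
L: hit
S: fault, evict G, frames (L J S)
G: fault, evict L, frames (J S G)
S: hit
X: fault, evict J, frames (S G X)
G: hit
Page faults: 9.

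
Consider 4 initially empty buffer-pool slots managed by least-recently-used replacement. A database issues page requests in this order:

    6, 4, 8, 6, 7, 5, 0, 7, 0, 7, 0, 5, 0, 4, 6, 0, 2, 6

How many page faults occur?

9

6: fault, frames [6]
4: fault, frames [6, 4]
8: fault, frames [6, 4, 8]
6: hit
7: fault, frames [4, 8, 6, 7]
5: fault, evict 4, frames [8, 6, 7, 5]
0: fault, evict 8, frames [6, 7, 5, 0]
7: hit
0: hit
7: hit
0: hit
5: hit
0: hit
4: fault, evict 6, frames [7, 5, 0, 4]
6: fault, evict 7, frames [5, 0, 4, 6]
0: hit
2: fault, evict 5, frames [4, 6, 0, 2]
6: hit
Page faults: 9.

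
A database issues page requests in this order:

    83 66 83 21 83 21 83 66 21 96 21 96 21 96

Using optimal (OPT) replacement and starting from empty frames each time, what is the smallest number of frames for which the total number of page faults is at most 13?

f=1: 14 faults
f=2: 5 faults
f=3: 4 faults
f=4: 4 faults
Smallest f with faults ≤ 13 is 2.

2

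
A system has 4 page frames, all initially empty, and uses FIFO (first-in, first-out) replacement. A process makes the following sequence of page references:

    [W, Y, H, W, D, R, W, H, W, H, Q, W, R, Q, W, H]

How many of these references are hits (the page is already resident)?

8

W → fault, frames (W)
Y → fault, frames (W Y)
H → fault, frames (W Y H)
W → hit
D → fault, frames (W Y H D)
R → fault, evict W, frames (Y H D R)
W → fault, evict Y, frames (H D R W)
H → hit
W → hit
H → hit
Q → fault, evict H, frames (D R W Q)
W → hit
R → hit
Q → hit
W → hit
H → fault, evict D, frames (R W Q H)
Hits: 8.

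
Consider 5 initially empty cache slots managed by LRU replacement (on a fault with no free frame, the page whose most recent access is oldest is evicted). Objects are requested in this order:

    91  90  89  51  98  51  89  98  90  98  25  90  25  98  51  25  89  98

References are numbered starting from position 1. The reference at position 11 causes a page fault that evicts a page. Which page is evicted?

91

pos 1: 91 → miss, frames [91]
pos 2: 90 → miss, frames [91, 90]
pos 3: 89 → miss, frames [91, 90, 89]
pos 4: 51 → miss, frames [91, 90, 89, 51]
pos 5: 98 → miss, frames [91, 90, 89, 51, 98]
pos 6: 51 → hit
pos 7: 89 → hit
pos 8: 98 → hit
pos 9: 90 → hit
pos 10: 98 → hit
pos 11: 25 → miss, evict 91, frames [51, 89, 90, 98, 25]
At position 11, page 91 is evicted.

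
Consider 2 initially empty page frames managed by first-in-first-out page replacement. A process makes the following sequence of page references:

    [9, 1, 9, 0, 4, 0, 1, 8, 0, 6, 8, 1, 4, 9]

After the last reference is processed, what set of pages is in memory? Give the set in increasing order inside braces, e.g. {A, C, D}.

9 → fault, frames (9)
1 → fault, frames (9 1)
9 → hit
0 → fault, evict 9, frames (1 0)
4 → fault, evict 1, frames (0 4)
0 → hit
1 → fault, evict 0, frames (4 1)
8 → fault, evict 4, frames (1 8)
0 → fault, evict 1, frames (8 0)
6 → fault, evict 8, frames (0 6)
8 → fault, evict 0, frames (6 8)
1 → fault, evict 6, frames (8 1)
4 → fault, evict 8, frames (1 4)
9 → fault, evict 1, frames (4 9)

{4, 9}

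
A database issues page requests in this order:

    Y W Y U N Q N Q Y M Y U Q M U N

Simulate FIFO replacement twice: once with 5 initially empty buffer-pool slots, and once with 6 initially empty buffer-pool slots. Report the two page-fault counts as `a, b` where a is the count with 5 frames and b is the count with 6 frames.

5 frames: F F . F F F . . . F F . . . . . → 7 faults.
6 frames: F F . F F F . . . F . . . . . . → 6 faults.
6 < 7: adding a frame reduced faults, as is typical.

7, 6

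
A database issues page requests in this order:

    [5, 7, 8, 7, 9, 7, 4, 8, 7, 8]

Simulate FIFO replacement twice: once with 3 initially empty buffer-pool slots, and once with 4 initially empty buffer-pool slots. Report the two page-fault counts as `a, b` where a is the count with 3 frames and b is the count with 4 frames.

3 frames: F F F . F . F . F F → 7 faults.
4 frames: F F F . F . F . . . → 5 faults.
5 < 7: adding a frame reduced faults, as is typical.

7, 5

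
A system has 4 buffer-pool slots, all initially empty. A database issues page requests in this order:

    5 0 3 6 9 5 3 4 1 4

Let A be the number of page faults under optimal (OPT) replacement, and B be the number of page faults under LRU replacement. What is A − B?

Under OPT: F F F F F . . F F . → 7 faults.
Under LRU: F F F F F F . F F . → 8 faults.
A − B = 7 − 8 = -1.

-1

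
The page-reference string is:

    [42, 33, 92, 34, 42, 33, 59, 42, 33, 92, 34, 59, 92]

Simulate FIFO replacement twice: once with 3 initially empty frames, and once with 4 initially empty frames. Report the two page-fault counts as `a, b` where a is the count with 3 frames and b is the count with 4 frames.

9, 10

3 frames: F F F F F F F . . F F . . → 9 faults.
4 frames: F F F F . . F F F F F F . → 10 faults.
10 > 9: adding a frame increased faults — Belady's anomaly.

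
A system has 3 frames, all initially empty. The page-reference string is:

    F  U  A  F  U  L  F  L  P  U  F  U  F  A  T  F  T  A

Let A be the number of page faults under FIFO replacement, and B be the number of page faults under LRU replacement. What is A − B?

Under FIFO: F F F . . F F . F F . . . F F F . . → 10 faults.
Under LRU: F F F . . F . . F F F . . F F . . . → 9 faults.
A − B = 10 − 9 = 1.

1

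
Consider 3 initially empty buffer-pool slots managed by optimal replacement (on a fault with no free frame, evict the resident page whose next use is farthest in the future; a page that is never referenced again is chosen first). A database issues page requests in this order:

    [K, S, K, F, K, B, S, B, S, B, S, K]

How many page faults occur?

4

K -> fault, frames (K)
S -> fault, frames (K S)
K -> hit
F -> fault, frames (K S F)
K -> hit
B -> fault, evict F, frames (K S B)
S -> hit
B -> hit
S -> hit
B -> hit
S -> hit
K -> hit
Page faults: 4.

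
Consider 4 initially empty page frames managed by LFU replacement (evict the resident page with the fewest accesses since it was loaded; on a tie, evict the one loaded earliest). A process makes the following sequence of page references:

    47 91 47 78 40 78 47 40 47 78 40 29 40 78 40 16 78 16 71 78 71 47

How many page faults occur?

47 -> miss, frames [47]
91 -> miss, frames [47, 91]
47 -> hit
78 -> miss, frames [47, 91, 78]
40 -> miss, frames [47, 91, 78, 40]
78 -> hit
47 -> hit
40 -> hit
47 -> hit
78 -> hit
40 -> hit
29 -> miss, evict 91, frames [47, 78, 40, 29]
40 -> hit
78 -> hit
40 -> hit
16 -> miss, evict 29, frames [47, 78, 40, 16]
78 -> hit
16 -> hit
71 -> miss, evict 16, frames [47, 78, 40, 71]
78 -> hit
71 -> hit
47 -> hit
Page faults: 7.

7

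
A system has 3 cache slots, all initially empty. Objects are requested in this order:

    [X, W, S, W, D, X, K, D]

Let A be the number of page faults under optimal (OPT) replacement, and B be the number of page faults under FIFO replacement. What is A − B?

Under OPT: F F F . F . F . → 5 faults.
Under FIFO: F F F . F F F . → 6 faults.
A − B = 5 − 6 = -1.

-1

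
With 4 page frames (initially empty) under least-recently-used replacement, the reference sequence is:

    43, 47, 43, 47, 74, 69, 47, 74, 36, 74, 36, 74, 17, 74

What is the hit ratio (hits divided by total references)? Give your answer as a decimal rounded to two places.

0.57

43: fault, frames {43}
47: fault, frames {43,47}
43: hit
47: hit
74: fault, frames {43,47,74}
69: fault, frames {43,47,74,69}
47: hit
74: hit
36: fault, evict 43, frames {69,47,74,36}
74: hit
36: hit
74: hit
17: fault, evict 69, frames {47,36,74,17}
74: hit
Hits: 8 of 14 references → 8/14 = 0.5714.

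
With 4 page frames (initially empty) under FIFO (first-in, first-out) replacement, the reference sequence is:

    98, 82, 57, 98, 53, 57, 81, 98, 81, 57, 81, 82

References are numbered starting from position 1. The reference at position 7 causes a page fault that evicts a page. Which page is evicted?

98

pos 1: 98: fault, frames [98]
pos 2: 82: fault, frames [98, 82]
pos 3: 57: fault, frames [98, 82, 57]
pos 4: 98: hit
pos 5: 53: fault, frames [98, 82, 57, 53]
pos 6: 57: hit
pos 7: 81: fault, evict 98, frames [82, 57, 53, 81]
At position 7, page 98 is evicted.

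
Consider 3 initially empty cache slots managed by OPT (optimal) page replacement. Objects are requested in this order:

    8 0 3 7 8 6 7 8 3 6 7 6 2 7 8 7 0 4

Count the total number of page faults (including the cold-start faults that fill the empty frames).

10

8 -> miss, frames {8}
0 -> miss, frames {8,0}
3 -> miss, frames {8,0,3}
7 -> miss, evict 0, frames {8,3,7}
8 -> hit
6 -> miss, evict 3, frames {8,7,6}
7 -> hit
8 -> hit
3 -> miss, evict 8, frames {7,6,3}
6 -> hit
7 -> hit
6 -> hit
2 -> miss, evict 3, frames {7,6,2}
7 -> hit
8 -> miss, evict 2, frames {7,6,8}
7 -> hit
0 -> miss, evict 8, frames {7,6,0}
4 -> miss, evict 0, frames {7,6,4}
Page faults: 10.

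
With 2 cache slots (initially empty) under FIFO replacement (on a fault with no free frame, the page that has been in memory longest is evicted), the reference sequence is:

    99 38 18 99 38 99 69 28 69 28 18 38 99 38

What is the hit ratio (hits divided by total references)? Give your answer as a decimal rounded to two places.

99 → fault, frames {99}
38 → fault, frames {99,38}
18 → fault, evict 99, frames {38,18}
99 → fault, evict 38, frames {18,99}
38 → fault, evict 18, frames {99,38}
99 → hit
69 → fault, evict 99, frames {38,69}
28 → fault, evict 38, frames {69,28}
69 → hit
28 → hit
18 → fault, evict 69, frames {28,18}
38 → fault, evict 28, frames {18,38}
99 → fault, evict 18, frames {38,99}
38 → hit
Hits: 4 of 14 references → 4/14 = 0.2857.

0.29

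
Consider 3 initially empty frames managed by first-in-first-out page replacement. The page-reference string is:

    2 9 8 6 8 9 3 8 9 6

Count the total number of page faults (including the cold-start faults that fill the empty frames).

6

2 -> fault, frames {2}
9 -> fault, frames {2,9}
8 -> fault, frames {2,9,8}
6 -> fault, evict 2, frames {9,8,6}
8 -> hit
9 -> hit
3 -> fault, evict 9, frames {8,6,3}
8 -> hit
9 -> fault, evict 8, frames {6,3,9}
6 -> hit
Page faults: 6.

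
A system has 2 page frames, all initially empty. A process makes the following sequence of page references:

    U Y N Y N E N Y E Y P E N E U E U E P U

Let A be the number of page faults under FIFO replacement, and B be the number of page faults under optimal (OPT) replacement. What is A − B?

Under FIFO: F F F . . F . F . . F F F . F F . . F F → 12 faults.
Under OPT: F F F . . F . F . . F . F . F . . . F . → 9 faults.
A − B = 12 − 9 = 3.

3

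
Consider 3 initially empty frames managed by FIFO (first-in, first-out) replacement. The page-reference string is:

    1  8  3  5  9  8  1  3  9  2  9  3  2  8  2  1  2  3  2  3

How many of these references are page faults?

14

1 -> miss, frames (1)
8 -> miss, frames (1 8)
3 -> miss, frames (1 8 3)
5 -> miss, evict 1, frames (8 3 5)
9 -> miss, evict 8, frames (3 5 9)
8 -> miss, evict 3, frames (5 9 8)
1 -> miss, evict 5, frames (9 8 1)
3 -> miss, evict 9, frames (8 1 3)
9 -> miss, evict 8, frames (1 3 9)
2 -> miss, evict 1, frames (3 9 2)
9 -> hit
3 -> hit
2 -> hit
8 -> miss, evict 3, frames (9 2 8)
2 -> hit
1 -> miss, evict 9, frames (2 8 1)
2 -> hit
3 -> miss, evict 2, frames (8 1 3)
2 -> miss, evict 8, frames (1 3 2)
3 -> hit
Page faults: 14.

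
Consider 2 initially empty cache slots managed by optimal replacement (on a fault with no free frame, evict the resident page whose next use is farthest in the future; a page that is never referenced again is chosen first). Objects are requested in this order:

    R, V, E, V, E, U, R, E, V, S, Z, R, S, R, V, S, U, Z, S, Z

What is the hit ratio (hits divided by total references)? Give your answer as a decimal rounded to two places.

0.40

R: miss, frames {R}
V: miss, frames {R,V}
E: miss, evict R, frames {V,E}
V: hit
E: hit
U: miss, evict V, frames {E,U}
R: miss, evict U, frames {E,R}
E: hit
V: miss, evict E, frames {R,V}
S: miss, evict V, frames {R,S}
Z: miss, evict S, frames {R,Z}
R: hit
S: miss, evict Z, frames {R,S}
R: hit
V: miss, evict R, frames {S,V}
S: hit
U: miss, evict V, frames {S,U}
Z: miss, evict U, frames {S,Z}
S: hit
Z: hit
Hits: 8 of 20 references → 8/20 = 0.4000.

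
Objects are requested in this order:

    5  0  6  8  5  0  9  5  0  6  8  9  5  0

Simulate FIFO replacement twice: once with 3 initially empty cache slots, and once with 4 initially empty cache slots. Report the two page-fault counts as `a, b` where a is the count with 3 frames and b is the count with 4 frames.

3 frames: F F F F F F F . . F F . F F → 11 faults.
4 frames: F F F F . . F F F F F F F F → 12 faults.
12 > 11: adding a frame increased faults — Belady's anomaly.

11, 12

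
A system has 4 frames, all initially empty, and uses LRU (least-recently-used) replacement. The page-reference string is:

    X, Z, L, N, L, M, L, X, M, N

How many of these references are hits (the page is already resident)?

4

X: fault, frames (X)
Z: fault, frames (X Z)
L: fault, frames (X Z L)
N: fault, frames (X Z L N)
L: hit
M: fault, evict X, frames (Z N L M)
L: hit
X: fault, evict Z, frames (N M L X)
M: hit
N: hit
Hits: 4.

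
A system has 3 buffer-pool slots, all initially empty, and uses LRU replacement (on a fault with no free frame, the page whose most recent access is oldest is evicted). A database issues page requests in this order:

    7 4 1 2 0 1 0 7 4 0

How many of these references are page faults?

7 -> fault, frames (7)
4 -> fault, frames (7 4)
1 -> fault, frames (7 4 1)
2 -> fault, evict 7, frames (4 1 2)
0 -> fault, evict 4, frames (1 2 0)
1 -> hit
0 -> hit
7 -> fault, evict 2, frames (1 0 7)
4 -> fault, evict 1, frames (0 7 4)
0 -> hit
Page faults: 7.

7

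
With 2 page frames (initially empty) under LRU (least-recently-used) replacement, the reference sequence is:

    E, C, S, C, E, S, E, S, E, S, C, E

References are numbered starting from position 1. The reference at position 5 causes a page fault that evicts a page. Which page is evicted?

pos 1: E → fault, frames (E)
pos 2: C → fault, frames (E C)
pos 3: S → fault, evict E, frames (C S)
pos 4: C → hit
pos 5: E → fault, evict S, frames (C E)
At position 5, page S is evicted.

S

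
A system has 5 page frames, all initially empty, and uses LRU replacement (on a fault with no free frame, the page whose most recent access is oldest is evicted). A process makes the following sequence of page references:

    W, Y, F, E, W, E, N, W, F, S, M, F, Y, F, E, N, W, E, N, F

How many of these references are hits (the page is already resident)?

9

W -> miss, frames {W}
Y -> miss, frames {W,Y}
F -> miss, frames {W,Y,F}
E -> miss, frames {W,Y,F,E}
W -> hit
E -> hit
N -> miss, frames {Y,F,W,E,N}
W -> hit
F -> hit
S -> miss, evict Y, frames {E,N,W,F,S}
M -> miss, evict E, frames {N,W,F,S,M}
F -> hit
Y -> miss, evict N, frames {W,S,M,F,Y}
F -> hit
E -> miss, evict W, frames {S,M,Y,F,E}
N -> miss, evict S, frames {M,Y,F,E,N}
W -> miss, evict M, frames {Y,F,E,N,W}
E -> hit
N -> hit
F -> hit
Hits: 9.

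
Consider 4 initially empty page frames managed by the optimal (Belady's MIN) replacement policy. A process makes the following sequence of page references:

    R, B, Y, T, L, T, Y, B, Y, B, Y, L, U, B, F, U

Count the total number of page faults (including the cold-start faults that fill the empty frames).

7

R: fault, frames (R)
B: fault, frames (R B)
Y: fault, frames (R B Y)
T: fault, frames (R B Y T)
L: fault, evict R, frames (B Y T L)
T: hit
Y: hit
B: hit
Y: hit
B: hit
Y: hit
L: hit
U: fault, evict L, frames (B Y T U)
B: hit
F: fault, evict T, frames (B Y U F)
U: hit
Page faults: 7.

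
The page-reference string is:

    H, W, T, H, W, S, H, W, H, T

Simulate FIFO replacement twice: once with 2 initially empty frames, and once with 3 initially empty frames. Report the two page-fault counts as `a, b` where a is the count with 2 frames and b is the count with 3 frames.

9, 7

2 frames: F F F F F F F F . F → 9 faults.
3 frames: F F F . . F F F . F → 7 faults.
7 < 9: adding a frame reduced faults, as is typical.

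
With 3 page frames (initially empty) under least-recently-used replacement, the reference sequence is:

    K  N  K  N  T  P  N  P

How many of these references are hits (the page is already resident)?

4

K: miss, frames (K)
N: miss, frames (K N)
K: hit
N: hit
T: miss, frames (K N T)
P: miss, evict K, frames (N T P)
N: hit
P: hit
Hits: 4.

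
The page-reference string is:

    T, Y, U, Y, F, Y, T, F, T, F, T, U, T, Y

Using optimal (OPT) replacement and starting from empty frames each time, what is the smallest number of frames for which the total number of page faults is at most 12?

2

f=1: 14 faults
f=2: 7 faults
f=3: 5 faults
f=4: 4 faults
Smallest f with faults ≤ 12 is 2.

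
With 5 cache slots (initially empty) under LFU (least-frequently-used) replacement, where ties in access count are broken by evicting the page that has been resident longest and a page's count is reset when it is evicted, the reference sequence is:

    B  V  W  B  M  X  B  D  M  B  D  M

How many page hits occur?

6

B → miss, frames (B)
V → miss, frames (B V)
W → miss, frames (B V W)
B → hit
M → miss, frames (B V W M)
X → miss, frames (B V W M X)
B → hit
D → miss, evict V, frames (B W M X D)
M → hit
B → hit
D → hit
M → hit
Hits: 6.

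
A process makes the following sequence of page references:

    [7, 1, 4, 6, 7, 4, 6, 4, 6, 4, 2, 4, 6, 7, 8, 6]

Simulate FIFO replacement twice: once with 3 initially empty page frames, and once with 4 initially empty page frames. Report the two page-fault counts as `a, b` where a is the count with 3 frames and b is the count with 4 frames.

3 frames: F F F F F . . . . . F F F F F . → 10 faults.
4 frames: F F F F . . . . . . F . . F F . → 7 faults.
7 < 10: adding a frame reduced faults, as is typical.

10, 7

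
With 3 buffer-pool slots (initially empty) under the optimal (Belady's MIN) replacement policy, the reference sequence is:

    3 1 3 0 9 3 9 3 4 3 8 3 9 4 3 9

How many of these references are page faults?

7

3 → miss, frames (3)
1 → miss, frames (3 1)
3 → hit
0 → miss, frames (3 1 0)
9 → miss, evict 0, frames (3 1 9)
3 → hit
9 → hit
3 → hit
4 → miss, evict 1, frames (3 9 4)
3 → hit
8 → miss, evict 4, frames (3 9 8)
3 → hit
9 → hit
4 → miss, evict 8, frames (3 9 4)
3 → hit
9 → hit
Page faults: 7.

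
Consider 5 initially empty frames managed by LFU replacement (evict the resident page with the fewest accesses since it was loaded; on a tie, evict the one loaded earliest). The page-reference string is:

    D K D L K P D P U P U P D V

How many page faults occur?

D -> fault, frames {D}
K -> fault, frames {D,K}
D -> hit
L -> fault, frames {D,K,L}
K -> hit
P -> fault, frames {D,K,L,P}
D -> hit
P -> hit
U -> fault, frames {D,K,L,P,U}
P -> hit
U -> hit
P -> hit
D -> hit
V -> fault, evict L, frames {D,K,P,U,V}
Page faults: 6.

6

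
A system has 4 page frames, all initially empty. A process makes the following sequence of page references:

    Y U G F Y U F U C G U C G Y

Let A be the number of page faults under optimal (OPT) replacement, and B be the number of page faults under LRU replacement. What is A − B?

-2

Under OPT: F F F F . . . . F . . . . . → 5 faults.
Under LRU: F F F F . . . . F F . . . F → 7 faults.
A − B = 5 − 7 = -2.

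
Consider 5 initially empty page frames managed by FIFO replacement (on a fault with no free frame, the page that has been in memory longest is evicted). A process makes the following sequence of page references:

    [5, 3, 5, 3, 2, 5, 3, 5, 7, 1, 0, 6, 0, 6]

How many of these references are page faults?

5: miss, frames {5}
3: miss, frames {5,3}
5: hit
3: hit
2: miss, frames {5,3,2}
5: hit
3: hit
5: hit
7: miss, frames {5,3,2,7}
1: miss, frames {5,3,2,7,1}
0: miss, evict 5, frames {3,2,7,1,0}
6: miss, evict 3, frames {2,7,1,0,6}
0: hit
6: hit
Page faults: 7.

7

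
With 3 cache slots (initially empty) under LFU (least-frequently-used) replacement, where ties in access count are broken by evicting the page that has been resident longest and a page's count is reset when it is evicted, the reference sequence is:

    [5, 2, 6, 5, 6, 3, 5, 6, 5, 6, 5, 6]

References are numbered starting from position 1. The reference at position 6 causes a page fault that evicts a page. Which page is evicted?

2

pos 1: 5: fault, frames (5)
pos 2: 2: fault, frames (5 2)
pos 3: 6: fault, frames (5 2 6)
pos 4: 5: hit
pos 5: 6: hit
pos 6: 3: fault, evict 2, frames (5 6 3)
At position 6, page 2 is evicted.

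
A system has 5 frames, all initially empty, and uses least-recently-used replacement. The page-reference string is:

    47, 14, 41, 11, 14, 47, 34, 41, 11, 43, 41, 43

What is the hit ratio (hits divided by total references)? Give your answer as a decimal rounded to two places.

47 → miss, frames [47]
14 → miss, frames [47, 14]
41 → miss, frames [47, 14, 41]
11 → miss, frames [47, 14, 41, 11]
14 → hit
47 → hit
34 → miss, frames [41, 11, 14, 47, 34]
41 → hit
11 → hit
43 → miss, evict 14, frames [47, 34, 41, 11, 43]
41 → hit
43 → hit
Hits: 6 of 12 references → 6/12 = 0.5000.

0.50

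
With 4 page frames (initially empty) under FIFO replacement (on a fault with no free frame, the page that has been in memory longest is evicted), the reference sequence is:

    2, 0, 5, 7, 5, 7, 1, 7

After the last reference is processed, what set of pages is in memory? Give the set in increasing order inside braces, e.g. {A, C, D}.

{0, 1, 5, 7}

2 -> fault, frames [2]
0 -> fault, frames [2, 0]
5 -> fault, frames [2, 0, 5]
7 -> fault, frames [2, 0, 5, 7]
5 -> hit
7 -> hit
1 -> fault, evict 2, frames [0, 5, 7, 1]
7 -> hit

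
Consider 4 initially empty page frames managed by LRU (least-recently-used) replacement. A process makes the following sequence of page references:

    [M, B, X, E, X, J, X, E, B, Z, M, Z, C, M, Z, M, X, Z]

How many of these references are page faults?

9

M → miss, frames [M]
B → miss, frames [M, B]
X → miss, frames [M, B, X]
E → miss, frames [M, B, X, E]
X → hit
J → miss, evict M, frames [B, E, X, J]
X → hit
E → hit
B → hit
Z → miss, evict J, frames [X, E, B, Z]
M → miss, evict X, frames [E, B, Z, M]
Z → hit
C → miss, evict E, frames [B, M, Z, C]
M → hit
Z → hit
M → hit
X → miss, evict B, frames [C, Z, M, X]
Z → hit
Page faults: 9.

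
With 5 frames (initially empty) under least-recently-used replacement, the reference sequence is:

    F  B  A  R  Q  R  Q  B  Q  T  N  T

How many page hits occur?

F → fault, frames [F]
B → fault, frames [F, B]
A → fault, frames [F, B, A]
R → fault, frames [F, B, A, R]
Q → fault, frames [F, B, A, R, Q]
R → hit
Q → hit
B → hit
Q → hit
T → fault, evict F, frames [A, R, B, Q, T]
N → fault, evict A, frames [R, B, Q, T, N]
T → hit
Hits: 5.

5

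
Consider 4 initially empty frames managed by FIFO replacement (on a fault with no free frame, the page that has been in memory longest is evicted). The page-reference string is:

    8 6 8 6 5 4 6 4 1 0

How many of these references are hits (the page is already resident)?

8: miss, frames {8}
6: miss, frames {8,6}
8: hit
6: hit
5: miss, frames {8,6,5}
4: miss, frames {8,6,5,4}
6: hit
4: hit
1: miss, evict 8, frames {6,5,4,1}
0: miss, evict 6, frames {5,4,1,0}
Hits: 4.

4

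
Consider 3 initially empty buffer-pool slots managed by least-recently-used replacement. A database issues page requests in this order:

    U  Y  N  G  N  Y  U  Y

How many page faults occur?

U → miss, frames (U)
Y → miss, frames (U Y)
N → miss, frames (U Y N)
G → miss, evict U, frames (Y N G)
N → hit
Y → hit
U → miss, evict G, frames (N Y U)
Y → hit
Page faults: 5.

5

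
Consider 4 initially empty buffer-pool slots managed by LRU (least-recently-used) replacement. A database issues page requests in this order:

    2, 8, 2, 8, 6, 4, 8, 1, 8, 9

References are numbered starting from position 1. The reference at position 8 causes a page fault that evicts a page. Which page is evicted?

2

pos 1: 2: fault, frames [2]
pos 2: 8: fault, frames [2, 8]
pos 3: 2: hit
pos 4: 8: hit
pos 5: 6: fault, frames [2, 8, 6]
pos 6: 4: fault, frames [2, 8, 6, 4]
pos 7: 8: hit
pos 8: 1: fault, evict 2, frames [6, 4, 8, 1]
At position 8, page 2 is evicted.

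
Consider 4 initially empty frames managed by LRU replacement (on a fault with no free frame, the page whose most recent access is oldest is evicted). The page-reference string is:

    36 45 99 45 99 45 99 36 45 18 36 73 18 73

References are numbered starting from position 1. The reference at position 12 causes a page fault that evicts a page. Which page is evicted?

99

pos 1: 36 → fault, frames {36}
pos 2: 45 → fault, frames {36,45}
pos 3: 99 → fault, frames {36,45,99}
pos 4: 45 → hit
pos 5: 99 → hit
pos 6: 45 → hit
pos 7: 99 → hit
pos 8: 36 → hit
pos 9: 45 → hit
pos 10: 18 → fault, frames {99,36,45,18}
pos 11: 36 → hit
pos 12: 73 → fault, evict 99, frames {45,18,36,73}
At position 12, page 99 is evicted.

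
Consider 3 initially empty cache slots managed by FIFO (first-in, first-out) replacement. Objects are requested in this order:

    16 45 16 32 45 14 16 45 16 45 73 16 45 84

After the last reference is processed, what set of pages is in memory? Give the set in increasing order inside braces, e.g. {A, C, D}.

{45, 73, 84}

16 -> miss, frames [16]
45 -> miss, frames [16, 45]
16 -> hit
32 -> miss, frames [16, 45, 32]
45 -> hit
14 -> miss, evict 16, frames [45, 32, 14]
16 -> miss, evict 45, frames [32, 14, 16]
45 -> miss, evict 32, frames [14, 16, 45]
16 -> hit
45 -> hit
73 -> miss, evict 14, frames [16, 45, 73]
16 -> hit
45 -> hit
84 -> miss, evict 16, frames [45, 73, 84]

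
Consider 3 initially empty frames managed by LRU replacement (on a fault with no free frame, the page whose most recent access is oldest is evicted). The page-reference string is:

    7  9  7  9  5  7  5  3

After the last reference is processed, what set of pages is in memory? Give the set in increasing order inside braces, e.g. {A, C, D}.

7 -> miss, frames {7}
9 -> miss, frames {7,9}
7 -> hit
9 -> hit
5 -> miss, frames {7,9,5}
7 -> hit
5 -> hit
3 -> miss, evict 9, frames {7,5,3}

{3, 5, 7}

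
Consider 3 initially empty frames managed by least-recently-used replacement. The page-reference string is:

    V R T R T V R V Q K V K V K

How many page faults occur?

V -> miss, frames (V)
R -> miss, frames (V R)
T -> miss, frames (V R T)
R -> hit
T -> hit
V -> hit
R -> hit
V -> hit
Q -> miss, evict T, frames (R V Q)
K -> miss, evict R, frames (V Q K)
V -> hit
K -> hit
V -> hit
K -> hit
Page faults: 5.

5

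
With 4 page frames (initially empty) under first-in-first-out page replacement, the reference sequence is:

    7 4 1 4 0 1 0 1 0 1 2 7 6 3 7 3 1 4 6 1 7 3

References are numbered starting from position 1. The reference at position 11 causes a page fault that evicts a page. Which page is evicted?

pos 1: 7 -> miss, frames [7]
pos 2: 4 -> miss, frames [7, 4]
pos 3: 1 -> miss, frames [7, 4, 1]
pos 4: 4 -> hit
pos 5: 0 -> miss, frames [7, 4, 1, 0]
pos 6: 1 -> hit
pos 7: 0 -> hit
pos 8: 1 -> hit
pos 9: 0 -> hit
pos 10: 1 -> hit
pos 11: 2 -> miss, evict 7, frames [4, 1, 0, 2]
At position 11, page 7 is evicted.

7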